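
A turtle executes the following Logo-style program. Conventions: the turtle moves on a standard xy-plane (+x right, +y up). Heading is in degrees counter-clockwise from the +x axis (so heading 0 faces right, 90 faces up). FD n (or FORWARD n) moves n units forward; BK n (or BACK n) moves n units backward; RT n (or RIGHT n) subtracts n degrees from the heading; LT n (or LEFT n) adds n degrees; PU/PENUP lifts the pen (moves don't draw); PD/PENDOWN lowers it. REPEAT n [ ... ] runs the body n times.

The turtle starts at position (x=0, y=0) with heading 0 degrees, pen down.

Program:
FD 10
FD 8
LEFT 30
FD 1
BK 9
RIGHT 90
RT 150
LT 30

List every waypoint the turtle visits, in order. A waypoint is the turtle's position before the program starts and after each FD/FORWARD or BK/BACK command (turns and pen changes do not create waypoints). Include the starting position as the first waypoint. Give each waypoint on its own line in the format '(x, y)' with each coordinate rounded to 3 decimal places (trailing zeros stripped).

Answer: (0, 0)
(10, 0)
(18, 0)
(18.866, 0.5)
(11.072, -4)

Derivation:
Executing turtle program step by step:
Start: pos=(0,0), heading=0, pen down
FD 10: (0,0) -> (10,0) [heading=0, draw]
FD 8: (10,0) -> (18,0) [heading=0, draw]
LT 30: heading 0 -> 30
FD 1: (18,0) -> (18.866,0.5) [heading=30, draw]
BK 9: (18.866,0.5) -> (11.072,-4) [heading=30, draw]
RT 90: heading 30 -> 300
RT 150: heading 300 -> 150
LT 30: heading 150 -> 180
Final: pos=(11.072,-4), heading=180, 4 segment(s) drawn
Waypoints (5 total):
(0, 0)
(10, 0)
(18, 0)
(18.866, 0.5)
(11.072, -4)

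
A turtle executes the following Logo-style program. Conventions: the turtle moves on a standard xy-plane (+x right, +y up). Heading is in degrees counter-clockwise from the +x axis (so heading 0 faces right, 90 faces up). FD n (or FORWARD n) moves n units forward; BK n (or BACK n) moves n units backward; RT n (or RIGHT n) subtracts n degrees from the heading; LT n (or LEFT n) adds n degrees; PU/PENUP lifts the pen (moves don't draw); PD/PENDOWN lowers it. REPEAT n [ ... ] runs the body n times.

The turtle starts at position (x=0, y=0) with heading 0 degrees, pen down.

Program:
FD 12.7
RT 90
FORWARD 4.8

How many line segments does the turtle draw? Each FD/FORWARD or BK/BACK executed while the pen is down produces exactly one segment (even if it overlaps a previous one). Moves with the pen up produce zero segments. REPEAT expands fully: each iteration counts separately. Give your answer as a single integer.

Answer: 2

Derivation:
Executing turtle program step by step:
Start: pos=(0,0), heading=0, pen down
FD 12.7: (0,0) -> (12.7,0) [heading=0, draw]
RT 90: heading 0 -> 270
FD 4.8: (12.7,0) -> (12.7,-4.8) [heading=270, draw]
Final: pos=(12.7,-4.8), heading=270, 2 segment(s) drawn
Segments drawn: 2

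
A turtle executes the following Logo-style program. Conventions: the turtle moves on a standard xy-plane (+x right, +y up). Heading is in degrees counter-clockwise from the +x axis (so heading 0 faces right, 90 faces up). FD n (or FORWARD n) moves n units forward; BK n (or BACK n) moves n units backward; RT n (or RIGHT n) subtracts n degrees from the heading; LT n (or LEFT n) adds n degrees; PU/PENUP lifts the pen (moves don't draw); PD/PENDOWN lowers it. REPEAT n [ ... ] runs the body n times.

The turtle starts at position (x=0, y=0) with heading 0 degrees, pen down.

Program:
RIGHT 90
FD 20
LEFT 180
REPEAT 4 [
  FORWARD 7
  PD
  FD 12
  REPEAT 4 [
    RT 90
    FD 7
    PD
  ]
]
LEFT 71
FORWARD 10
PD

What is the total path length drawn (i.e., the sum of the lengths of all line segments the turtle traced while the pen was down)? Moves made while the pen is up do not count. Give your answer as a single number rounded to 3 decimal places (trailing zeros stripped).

Executing turtle program step by step:
Start: pos=(0,0), heading=0, pen down
RT 90: heading 0 -> 270
FD 20: (0,0) -> (0,-20) [heading=270, draw]
LT 180: heading 270 -> 90
REPEAT 4 [
  -- iteration 1/4 --
  FD 7: (0,-20) -> (0,-13) [heading=90, draw]
  PD: pen down
  FD 12: (0,-13) -> (0,-1) [heading=90, draw]
  REPEAT 4 [
    -- iteration 1/4 --
    RT 90: heading 90 -> 0
    FD 7: (0,-1) -> (7,-1) [heading=0, draw]
    PD: pen down
    -- iteration 2/4 --
    RT 90: heading 0 -> 270
    FD 7: (7,-1) -> (7,-8) [heading=270, draw]
    PD: pen down
    -- iteration 3/4 --
    RT 90: heading 270 -> 180
    FD 7: (7,-8) -> (0,-8) [heading=180, draw]
    PD: pen down
    -- iteration 4/4 --
    RT 90: heading 180 -> 90
    FD 7: (0,-8) -> (0,-1) [heading=90, draw]
    PD: pen down
  ]
  -- iteration 2/4 --
  FD 7: (0,-1) -> (0,6) [heading=90, draw]
  PD: pen down
  FD 12: (0,6) -> (0,18) [heading=90, draw]
  REPEAT 4 [
    -- iteration 1/4 --
    RT 90: heading 90 -> 0
    FD 7: (0,18) -> (7,18) [heading=0, draw]
    PD: pen down
    -- iteration 2/4 --
    RT 90: heading 0 -> 270
    FD 7: (7,18) -> (7,11) [heading=270, draw]
    PD: pen down
    -- iteration 3/4 --
    RT 90: heading 270 -> 180
    FD 7: (7,11) -> (0,11) [heading=180, draw]
    PD: pen down
    -- iteration 4/4 --
    RT 90: heading 180 -> 90
    FD 7: (0,11) -> (0,18) [heading=90, draw]
    PD: pen down
  ]
  -- iteration 3/4 --
  FD 7: (0,18) -> (0,25) [heading=90, draw]
  PD: pen down
  FD 12: (0,25) -> (0,37) [heading=90, draw]
  REPEAT 4 [
    -- iteration 1/4 --
    RT 90: heading 90 -> 0
    FD 7: (0,37) -> (7,37) [heading=0, draw]
    PD: pen down
    -- iteration 2/4 --
    RT 90: heading 0 -> 270
    FD 7: (7,37) -> (7,30) [heading=270, draw]
    PD: pen down
    -- iteration 3/4 --
    RT 90: heading 270 -> 180
    FD 7: (7,30) -> (0,30) [heading=180, draw]
    PD: pen down
    -- iteration 4/4 --
    RT 90: heading 180 -> 90
    FD 7: (0,30) -> (0,37) [heading=90, draw]
    PD: pen down
  ]
  -- iteration 4/4 --
  FD 7: (0,37) -> (0,44) [heading=90, draw]
  PD: pen down
  FD 12: (0,44) -> (0,56) [heading=90, draw]
  REPEAT 4 [
    -- iteration 1/4 --
    RT 90: heading 90 -> 0
    FD 7: (0,56) -> (7,56) [heading=0, draw]
    PD: pen down
    -- iteration 2/4 --
    RT 90: heading 0 -> 270
    FD 7: (7,56) -> (7,49) [heading=270, draw]
    PD: pen down
    -- iteration 3/4 --
    RT 90: heading 270 -> 180
    FD 7: (7,49) -> (0,49) [heading=180, draw]
    PD: pen down
    -- iteration 4/4 --
    RT 90: heading 180 -> 90
    FD 7: (0,49) -> (0,56) [heading=90, draw]
    PD: pen down
  ]
]
LT 71: heading 90 -> 161
FD 10: (0,56) -> (-9.455,59.256) [heading=161, draw]
PD: pen down
Final: pos=(-9.455,59.256), heading=161, 26 segment(s) drawn

Segment lengths:
  seg 1: (0,0) -> (0,-20), length = 20
  seg 2: (0,-20) -> (0,-13), length = 7
  seg 3: (0,-13) -> (0,-1), length = 12
  seg 4: (0,-1) -> (7,-1), length = 7
  seg 5: (7,-1) -> (7,-8), length = 7
  seg 6: (7,-8) -> (0,-8), length = 7
  seg 7: (0,-8) -> (0,-1), length = 7
  seg 8: (0,-1) -> (0,6), length = 7
  seg 9: (0,6) -> (0,18), length = 12
  seg 10: (0,18) -> (7,18), length = 7
  seg 11: (7,18) -> (7,11), length = 7
  seg 12: (7,11) -> (0,11), length = 7
  seg 13: (0,11) -> (0,18), length = 7
  seg 14: (0,18) -> (0,25), length = 7
  seg 15: (0,25) -> (0,37), length = 12
  seg 16: (0,37) -> (7,37), length = 7
  seg 17: (7,37) -> (7,30), length = 7
  seg 18: (7,30) -> (0,30), length = 7
  seg 19: (0,30) -> (0,37), length = 7
  seg 20: (0,37) -> (0,44), length = 7
  seg 21: (0,44) -> (0,56), length = 12
  seg 22: (0,56) -> (7,56), length = 7
  seg 23: (7,56) -> (7,49), length = 7
  seg 24: (7,49) -> (0,49), length = 7
  seg 25: (0,49) -> (0,56), length = 7
  seg 26: (0,56) -> (-9.455,59.256), length = 10
Total = 218

Answer: 218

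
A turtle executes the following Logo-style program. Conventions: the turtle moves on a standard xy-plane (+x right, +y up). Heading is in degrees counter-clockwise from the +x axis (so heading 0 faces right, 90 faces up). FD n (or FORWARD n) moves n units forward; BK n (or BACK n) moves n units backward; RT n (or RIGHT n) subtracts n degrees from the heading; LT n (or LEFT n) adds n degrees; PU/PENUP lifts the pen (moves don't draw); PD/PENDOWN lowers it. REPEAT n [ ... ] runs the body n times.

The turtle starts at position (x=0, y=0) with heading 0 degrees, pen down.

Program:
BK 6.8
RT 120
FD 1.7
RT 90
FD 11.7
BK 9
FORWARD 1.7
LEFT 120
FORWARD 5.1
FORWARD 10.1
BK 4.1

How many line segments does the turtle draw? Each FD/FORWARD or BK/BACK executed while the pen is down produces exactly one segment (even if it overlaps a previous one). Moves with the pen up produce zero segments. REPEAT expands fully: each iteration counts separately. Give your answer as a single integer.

Answer: 8

Derivation:
Executing turtle program step by step:
Start: pos=(0,0), heading=0, pen down
BK 6.8: (0,0) -> (-6.8,0) [heading=0, draw]
RT 120: heading 0 -> 240
FD 1.7: (-6.8,0) -> (-7.65,-1.472) [heading=240, draw]
RT 90: heading 240 -> 150
FD 11.7: (-7.65,-1.472) -> (-17.782,4.378) [heading=150, draw]
BK 9: (-17.782,4.378) -> (-9.988,-0.122) [heading=150, draw]
FD 1.7: (-9.988,-0.122) -> (-11.461,0.728) [heading=150, draw]
LT 120: heading 150 -> 270
FD 5.1: (-11.461,0.728) -> (-11.461,-4.372) [heading=270, draw]
FD 10.1: (-11.461,-4.372) -> (-11.461,-14.472) [heading=270, draw]
BK 4.1: (-11.461,-14.472) -> (-11.461,-10.372) [heading=270, draw]
Final: pos=(-11.461,-10.372), heading=270, 8 segment(s) drawn
Segments drawn: 8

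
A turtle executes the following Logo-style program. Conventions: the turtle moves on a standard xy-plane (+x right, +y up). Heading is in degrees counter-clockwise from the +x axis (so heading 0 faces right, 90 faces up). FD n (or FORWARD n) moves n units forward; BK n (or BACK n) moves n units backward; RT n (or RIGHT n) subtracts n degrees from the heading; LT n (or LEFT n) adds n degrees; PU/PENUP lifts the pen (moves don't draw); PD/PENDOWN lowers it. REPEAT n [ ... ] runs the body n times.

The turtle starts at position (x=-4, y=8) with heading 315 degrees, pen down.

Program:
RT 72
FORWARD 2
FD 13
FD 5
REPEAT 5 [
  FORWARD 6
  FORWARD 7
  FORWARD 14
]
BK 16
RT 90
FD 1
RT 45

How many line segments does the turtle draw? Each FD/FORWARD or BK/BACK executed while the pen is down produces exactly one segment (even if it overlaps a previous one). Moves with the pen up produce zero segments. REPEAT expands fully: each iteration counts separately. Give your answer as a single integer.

Executing turtle program step by step:
Start: pos=(-4,8), heading=315, pen down
RT 72: heading 315 -> 243
FD 2: (-4,8) -> (-4.908,6.218) [heading=243, draw]
FD 13: (-4.908,6.218) -> (-10.81,-5.365) [heading=243, draw]
FD 5: (-10.81,-5.365) -> (-13.08,-9.82) [heading=243, draw]
REPEAT 5 [
  -- iteration 1/5 --
  FD 6: (-13.08,-9.82) -> (-15.804,-15.166) [heading=243, draw]
  FD 7: (-15.804,-15.166) -> (-18.982,-21.403) [heading=243, draw]
  FD 14: (-18.982,-21.403) -> (-25.338,-33.877) [heading=243, draw]
  -- iteration 2/5 --
  FD 6: (-25.338,-33.877) -> (-28.061,-39.223) [heading=243, draw]
  FD 7: (-28.061,-39.223) -> (-31.239,-45.46) [heading=243, draw]
  FD 14: (-31.239,-45.46) -> (-37.595,-57.934) [heading=243, draw]
  -- iteration 3/5 --
  FD 6: (-37.595,-57.934) -> (-40.319,-63.281) [heading=243, draw]
  FD 7: (-40.319,-63.281) -> (-43.497,-69.518) [heading=243, draw]
  FD 14: (-43.497,-69.518) -> (-49.853,-81.992) [heading=243, draw]
  -- iteration 4/5 --
  FD 6: (-49.853,-81.992) -> (-52.577,-87.338) [heading=243, draw]
  FD 7: (-52.577,-87.338) -> (-55.755,-93.575) [heading=243, draw]
  FD 14: (-55.755,-93.575) -> (-62.111,-106.049) [heading=243, draw]
  -- iteration 5/5 --
  FD 6: (-62.111,-106.049) -> (-64.835,-111.395) [heading=243, draw]
  FD 7: (-64.835,-111.395) -> (-68.013,-117.632) [heading=243, draw]
  FD 14: (-68.013,-117.632) -> (-74.369,-130.106) [heading=243, draw]
]
BK 16: (-74.369,-130.106) -> (-67.105,-115.85) [heading=243, draw]
RT 90: heading 243 -> 153
FD 1: (-67.105,-115.85) -> (-67.996,-115.396) [heading=153, draw]
RT 45: heading 153 -> 108
Final: pos=(-67.996,-115.396), heading=108, 20 segment(s) drawn
Segments drawn: 20

Answer: 20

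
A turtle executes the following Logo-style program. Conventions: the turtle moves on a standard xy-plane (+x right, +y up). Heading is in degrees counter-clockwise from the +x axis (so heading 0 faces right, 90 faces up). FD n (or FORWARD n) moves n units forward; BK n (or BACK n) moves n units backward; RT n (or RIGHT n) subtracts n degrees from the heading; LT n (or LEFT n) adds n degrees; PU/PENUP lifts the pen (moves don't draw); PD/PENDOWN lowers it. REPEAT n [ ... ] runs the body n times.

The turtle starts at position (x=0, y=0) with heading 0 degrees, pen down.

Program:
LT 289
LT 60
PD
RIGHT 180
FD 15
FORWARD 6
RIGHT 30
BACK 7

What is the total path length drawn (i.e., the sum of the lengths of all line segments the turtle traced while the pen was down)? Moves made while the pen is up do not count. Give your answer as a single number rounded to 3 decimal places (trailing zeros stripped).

Executing turtle program step by step:
Start: pos=(0,0), heading=0, pen down
LT 289: heading 0 -> 289
LT 60: heading 289 -> 349
PD: pen down
RT 180: heading 349 -> 169
FD 15: (0,0) -> (-14.724,2.862) [heading=169, draw]
FD 6: (-14.724,2.862) -> (-20.614,4.007) [heading=169, draw]
RT 30: heading 169 -> 139
BK 7: (-20.614,4.007) -> (-15.331,-0.585) [heading=139, draw]
Final: pos=(-15.331,-0.585), heading=139, 3 segment(s) drawn

Segment lengths:
  seg 1: (0,0) -> (-14.724,2.862), length = 15
  seg 2: (-14.724,2.862) -> (-20.614,4.007), length = 6
  seg 3: (-20.614,4.007) -> (-15.331,-0.585), length = 7
Total = 28

Answer: 28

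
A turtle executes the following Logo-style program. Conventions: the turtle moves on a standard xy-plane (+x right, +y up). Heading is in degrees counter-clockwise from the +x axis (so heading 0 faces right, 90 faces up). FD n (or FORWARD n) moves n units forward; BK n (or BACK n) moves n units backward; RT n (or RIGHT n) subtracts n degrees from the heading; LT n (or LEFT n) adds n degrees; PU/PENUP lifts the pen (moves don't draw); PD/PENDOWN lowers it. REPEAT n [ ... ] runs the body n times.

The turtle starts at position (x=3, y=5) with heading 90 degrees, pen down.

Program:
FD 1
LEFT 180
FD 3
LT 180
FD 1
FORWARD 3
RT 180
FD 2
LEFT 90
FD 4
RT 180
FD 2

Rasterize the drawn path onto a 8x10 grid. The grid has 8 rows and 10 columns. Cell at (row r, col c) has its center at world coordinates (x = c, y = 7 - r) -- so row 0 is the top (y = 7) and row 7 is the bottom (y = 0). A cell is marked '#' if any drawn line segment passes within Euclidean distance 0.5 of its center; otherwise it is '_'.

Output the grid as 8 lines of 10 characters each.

Answer: ___#______
___#______
___#####__
___#______
___#______
__________
__________
__________

Derivation:
Segment 0: (3,5) -> (3,6)
Segment 1: (3,6) -> (3,3)
Segment 2: (3,3) -> (3,4)
Segment 3: (3,4) -> (3,7)
Segment 4: (3,7) -> (3,5)
Segment 5: (3,5) -> (7,5)
Segment 6: (7,5) -> (5,5)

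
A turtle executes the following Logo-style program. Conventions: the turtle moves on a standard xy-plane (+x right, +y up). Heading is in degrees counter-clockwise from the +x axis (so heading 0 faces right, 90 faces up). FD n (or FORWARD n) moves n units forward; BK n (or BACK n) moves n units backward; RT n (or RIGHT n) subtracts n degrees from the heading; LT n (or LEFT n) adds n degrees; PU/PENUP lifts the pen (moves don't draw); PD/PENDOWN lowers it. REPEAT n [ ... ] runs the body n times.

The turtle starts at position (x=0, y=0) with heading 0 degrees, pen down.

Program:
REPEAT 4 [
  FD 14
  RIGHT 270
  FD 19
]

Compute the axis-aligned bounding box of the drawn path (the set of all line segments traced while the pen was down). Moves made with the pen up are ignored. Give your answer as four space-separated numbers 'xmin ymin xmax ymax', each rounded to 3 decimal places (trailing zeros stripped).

Answer: -19 0 14 33

Derivation:
Executing turtle program step by step:
Start: pos=(0,0), heading=0, pen down
REPEAT 4 [
  -- iteration 1/4 --
  FD 14: (0,0) -> (14,0) [heading=0, draw]
  RT 270: heading 0 -> 90
  FD 19: (14,0) -> (14,19) [heading=90, draw]
  -- iteration 2/4 --
  FD 14: (14,19) -> (14,33) [heading=90, draw]
  RT 270: heading 90 -> 180
  FD 19: (14,33) -> (-5,33) [heading=180, draw]
  -- iteration 3/4 --
  FD 14: (-5,33) -> (-19,33) [heading=180, draw]
  RT 270: heading 180 -> 270
  FD 19: (-19,33) -> (-19,14) [heading=270, draw]
  -- iteration 4/4 --
  FD 14: (-19,14) -> (-19,0) [heading=270, draw]
  RT 270: heading 270 -> 0
  FD 19: (-19,0) -> (0,0) [heading=0, draw]
]
Final: pos=(0,0), heading=0, 8 segment(s) drawn

Segment endpoints: x in {-19, -19, -19, -5, 0, 0, 14, 14, 14}, y in {0, 0, 0, 14, 19, 33, 33, 33}
xmin=-19, ymin=0, xmax=14, ymax=33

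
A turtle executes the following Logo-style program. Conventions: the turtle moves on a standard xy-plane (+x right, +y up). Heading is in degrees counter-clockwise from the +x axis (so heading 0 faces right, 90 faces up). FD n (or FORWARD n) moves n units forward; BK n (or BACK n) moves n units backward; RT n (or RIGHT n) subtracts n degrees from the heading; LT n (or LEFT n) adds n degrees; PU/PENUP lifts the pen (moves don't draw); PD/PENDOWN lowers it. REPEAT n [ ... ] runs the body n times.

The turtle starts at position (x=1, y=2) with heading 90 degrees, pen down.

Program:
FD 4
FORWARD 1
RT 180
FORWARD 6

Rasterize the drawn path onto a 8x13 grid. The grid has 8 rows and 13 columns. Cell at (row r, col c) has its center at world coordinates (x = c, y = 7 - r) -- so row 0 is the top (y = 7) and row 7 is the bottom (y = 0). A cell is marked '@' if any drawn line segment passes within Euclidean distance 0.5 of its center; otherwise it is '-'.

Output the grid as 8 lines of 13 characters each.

Answer: -@-----------
-@-----------
-@-----------
-@-----------
-@-----------
-@-----------
-@-----------
-------------

Derivation:
Segment 0: (1,2) -> (1,6)
Segment 1: (1,6) -> (1,7)
Segment 2: (1,7) -> (1,1)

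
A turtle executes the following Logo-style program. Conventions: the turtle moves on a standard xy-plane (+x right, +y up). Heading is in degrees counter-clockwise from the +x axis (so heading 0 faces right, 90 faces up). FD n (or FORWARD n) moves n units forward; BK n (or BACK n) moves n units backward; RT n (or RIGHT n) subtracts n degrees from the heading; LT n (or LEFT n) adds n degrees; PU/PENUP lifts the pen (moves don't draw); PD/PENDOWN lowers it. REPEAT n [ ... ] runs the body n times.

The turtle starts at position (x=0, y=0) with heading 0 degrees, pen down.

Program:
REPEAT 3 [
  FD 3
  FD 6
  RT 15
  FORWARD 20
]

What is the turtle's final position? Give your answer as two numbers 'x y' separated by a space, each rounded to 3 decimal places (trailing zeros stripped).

Answer: 76.269 -36.148

Derivation:
Executing turtle program step by step:
Start: pos=(0,0), heading=0, pen down
REPEAT 3 [
  -- iteration 1/3 --
  FD 3: (0,0) -> (3,0) [heading=0, draw]
  FD 6: (3,0) -> (9,0) [heading=0, draw]
  RT 15: heading 0 -> 345
  FD 20: (9,0) -> (28.319,-5.176) [heading=345, draw]
  -- iteration 2/3 --
  FD 3: (28.319,-5.176) -> (31.216,-5.953) [heading=345, draw]
  FD 6: (31.216,-5.953) -> (37.012,-7.506) [heading=345, draw]
  RT 15: heading 345 -> 330
  FD 20: (37.012,-7.506) -> (54.332,-17.506) [heading=330, draw]
  -- iteration 3/3 --
  FD 3: (54.332,-17.506) -> (56.93,-19.006) [heading=330, draw]
  FD 6: (56.93,-19.006) -> (62.127,-22.006) [heading=330, draw]
  RT 15: heading 330 -> 315
  FD 20: (62.127,-22.006) -> (76.269,-36.148) [heading=315, draw]
]
Final: pos=(76.269,-36.148), heading=315, 9 segment(s) drawn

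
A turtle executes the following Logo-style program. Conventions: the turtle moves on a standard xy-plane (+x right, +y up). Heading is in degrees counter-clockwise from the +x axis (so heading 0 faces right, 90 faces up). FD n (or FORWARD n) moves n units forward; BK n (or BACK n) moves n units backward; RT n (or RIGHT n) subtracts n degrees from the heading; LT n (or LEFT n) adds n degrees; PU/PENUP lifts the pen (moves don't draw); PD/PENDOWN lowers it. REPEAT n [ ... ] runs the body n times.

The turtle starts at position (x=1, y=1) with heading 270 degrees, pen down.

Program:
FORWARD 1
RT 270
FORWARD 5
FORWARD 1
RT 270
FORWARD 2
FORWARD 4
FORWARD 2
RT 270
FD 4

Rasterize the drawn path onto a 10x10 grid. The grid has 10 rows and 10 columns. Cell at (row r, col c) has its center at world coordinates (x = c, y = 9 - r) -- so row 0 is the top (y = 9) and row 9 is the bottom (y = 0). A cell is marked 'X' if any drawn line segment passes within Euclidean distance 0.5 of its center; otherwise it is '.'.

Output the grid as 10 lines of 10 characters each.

Answer: ..........
...XXXXX..
.......X..
.......X..
.......X..
.......X..
.......X..
.......X..
.X.....X..
.XXXXXXX..

Derivation:
Segment 0: (1,1) -> (1,0)
Segment 1: (1,0) -> (6,0)
Segment 2: (6,0) -> (7,0)
Segment 3: (7,0) -> (7,2)
Segment 4: (7,2) -> (7,6)
Segment 5: (7,6) -> (7,8)
Segment 6: (7,8) -> (3,8)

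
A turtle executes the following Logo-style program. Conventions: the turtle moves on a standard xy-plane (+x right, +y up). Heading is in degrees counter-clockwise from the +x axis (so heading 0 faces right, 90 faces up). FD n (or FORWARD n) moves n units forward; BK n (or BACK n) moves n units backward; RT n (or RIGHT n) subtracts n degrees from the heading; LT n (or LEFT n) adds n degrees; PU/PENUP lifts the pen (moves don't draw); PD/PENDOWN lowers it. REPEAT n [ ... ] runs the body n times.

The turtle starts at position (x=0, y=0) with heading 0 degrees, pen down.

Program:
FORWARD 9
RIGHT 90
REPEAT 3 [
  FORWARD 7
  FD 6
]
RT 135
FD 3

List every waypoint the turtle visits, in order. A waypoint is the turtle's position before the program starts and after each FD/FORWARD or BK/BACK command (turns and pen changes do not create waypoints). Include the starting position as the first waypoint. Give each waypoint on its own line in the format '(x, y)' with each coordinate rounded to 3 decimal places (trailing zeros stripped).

Executing turtle program step by step:
Start: pos=(0,0), heading=0, pen down
FD 9: (0,0) -> (9,0) [heading=0, draw]
RT 90: heading 0 -> 270
REPEAT 3 [
  -- iteration 1/3 --
  FD 7: (9,0) -> (9,-7) [heading=270, draw]
  FD 6: (9,-7) -> (9,-13) [heading=270, draw]
  -- iteration 2/3 --
  FD 7: (9,-13) -> (9,-20) [heading=270, draw]
  FD 6: (9,-20) -> (9,-26) [heading=270, draw]
  -- iteration 3/3 --
  FD 7: (9,-26) -> (9,-33) [heading=270, draw]
  FD 6: (9,-33) -> (9,-39) [heading=270, draw]
]
RT 135: heading 270 -> 135
FD 3: (9,-39) -> (6.879,-36.879) [heading=135, draw]
Final: pos=(6.879,-36.879), heading=135, 8 segment(s) drawn
Waypoints (9 total):
(0, 0)
(9, 0)
(9, -7)
(9, -13)
(9, -20)
(9, -26)
(9, -33)
(9, -39)
(6.879, -36.879)

Answer: (0, 0)
(9, 0)
(9, -7)
(9, -13)
(9, -20)
(9, -26)
(9, -33)
(9, -39)
(6.879, -36.879)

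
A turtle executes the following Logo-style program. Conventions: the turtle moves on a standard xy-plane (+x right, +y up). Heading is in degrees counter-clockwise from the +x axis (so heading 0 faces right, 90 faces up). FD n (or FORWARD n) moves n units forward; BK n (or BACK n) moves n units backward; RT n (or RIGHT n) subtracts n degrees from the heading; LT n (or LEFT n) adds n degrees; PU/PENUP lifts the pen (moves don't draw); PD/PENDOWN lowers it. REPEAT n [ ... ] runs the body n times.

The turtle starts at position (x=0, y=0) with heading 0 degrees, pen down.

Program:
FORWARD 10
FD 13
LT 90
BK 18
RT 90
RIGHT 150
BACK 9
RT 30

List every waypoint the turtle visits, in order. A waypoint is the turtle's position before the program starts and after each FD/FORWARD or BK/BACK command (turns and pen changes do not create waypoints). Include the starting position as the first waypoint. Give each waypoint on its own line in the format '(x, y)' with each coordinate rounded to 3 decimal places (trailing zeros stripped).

Executing turtle program step by step:
Start: pos=(0,0), heading=0, pen down
FD 10: (0,0) -> (10,0) [heading=0, draw]
FD 13: (10,0) -> (23,0) [heading=0, draw]
LT 90: heading 0 -> 90
BK 18: (23,0) -> (23,-18) [heading=90, draw]
RT 90: heading 90 -> 0
RT 150: heading 0 -> 210
BK 9: (23,-18) -> (30.794,-13.5) [heading=210, draw]
RT 30: heading 210 -> 180
Final: pos=(30.794,-13.5), heading=180, 4 segment(s) drawn
Waypoints (5 total):
(0, 0)
(10, 0)
(23, 0)
(23, -18)
(30.794, -13.5)

Answer: (0, 0)
(10, 0)
(23, 0)
(23, -18)
(30.794, -13.5)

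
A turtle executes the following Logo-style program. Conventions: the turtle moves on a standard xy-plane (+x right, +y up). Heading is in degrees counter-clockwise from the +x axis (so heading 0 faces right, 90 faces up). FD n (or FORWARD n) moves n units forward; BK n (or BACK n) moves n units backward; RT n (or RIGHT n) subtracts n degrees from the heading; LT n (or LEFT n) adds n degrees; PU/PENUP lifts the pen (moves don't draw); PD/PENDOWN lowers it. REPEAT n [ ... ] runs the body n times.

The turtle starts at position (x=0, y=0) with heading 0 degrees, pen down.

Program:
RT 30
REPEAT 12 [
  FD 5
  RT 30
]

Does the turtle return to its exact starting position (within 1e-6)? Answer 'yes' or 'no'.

Executing turtle program step by step:
Start: pos=(0,0), heading=0, pen down
RT 30: heading 0 -> 330
REPEAT 12 [
  -- iteration 1/12 --
  FD 5: (0,0) -> (4.33,-2.5) [heading=330, draw]
  RT 30: heading 330 -> 300
  -- iteration 2/12 --
  FD 5: (4.33,-2.5) -> (6.83,-6.83) [heading=300, draw]
  RT 30: heading 300 -> 270
  -- iteration 3/12 --
  FD 5: (6.83,-6.83) -> (6.83,-11.83) [heading=270, draw]
  RT 30: heading 270 -> 240
  -- iteration 4/12 --
  FD 5: (6.83,-11.83) -> (4.33,-16.16) [heading=240, draw]
  RT 30: heading 240 -> 210
  -- iteration 5/12 --
  FD 5: (4.33,-16.16) -> (0,-18.66) [heading=210, draw]
  RT 30: heading 210 -> 180
  -- iteration 6/12 --
  FD 5: (0,-18.66) -> (-5,-18.66) [heading=180, draw]
  RT 30: heading 180 -> 150
  -- iteration 7/12 --
  FD 5: (-5,-18.66) -> (-9.33,-16.16) [heading=150, draw]
  RT 30: heading 150 -> 120
  -- iteration 8/12 --
  FD 5: (-9.33,-16.16) -> (-11.83,-11.83) [heading=120, draw]
  RT 30: heading 120 -> 90
  -- iteration 9/12 --
  FD 5: (-11.83,-11.83) -> (-11.83,-6.83) [heading=90, draw]
  RT 30: heading 90 -> 60
  -- iteration 10/12 --
  FD 5: (-11.83,-6.83) -> (-9.33,-2.5) [heading=60, draw]
  RT 30: heading 60 -> 30
  -- iteration 11/12 --
  FD 5: (-9.33,-2.5) -> (-5,0) [heading=30, draw]
  RT 30: heading 30 -> 0
  -- iteration 12/12 --
  FD 5: (-5,0) -> (0,0) [heading=0, draw]
  RT 30: heading 0 -> 330
]
Final: pos=(0,0), heading=330, 12 segment(s) drawn

Start position: (0, 0)
Final position: (0, 0)
Distance = 0; < 1e-6 -> CLOSED

Answer: yes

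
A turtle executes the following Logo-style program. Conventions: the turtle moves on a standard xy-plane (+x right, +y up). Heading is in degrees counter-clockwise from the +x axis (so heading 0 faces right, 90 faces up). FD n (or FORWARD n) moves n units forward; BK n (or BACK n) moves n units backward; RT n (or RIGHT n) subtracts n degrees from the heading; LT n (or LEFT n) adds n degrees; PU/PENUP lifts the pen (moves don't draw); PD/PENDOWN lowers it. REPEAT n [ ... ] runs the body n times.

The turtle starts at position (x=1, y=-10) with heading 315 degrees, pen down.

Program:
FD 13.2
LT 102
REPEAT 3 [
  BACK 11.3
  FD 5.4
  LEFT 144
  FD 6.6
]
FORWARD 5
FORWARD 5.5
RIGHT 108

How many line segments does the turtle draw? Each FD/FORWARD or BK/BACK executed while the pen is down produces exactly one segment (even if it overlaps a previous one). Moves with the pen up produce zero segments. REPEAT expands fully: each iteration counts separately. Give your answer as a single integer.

Executing turtle program step by step:
Start: pos=(1,-10), heading=315, pen down
FD 13.2: (1,-10) -> (10.334,-19.334) [heading=315, draw]
LT 102: heading 315 -> 57
REPEAT 3 [
  -- iteration 1/3 --
  BK 11.3: (10.334,-19.334) -> (4.179,-28.811) [heading=57, draw]
  FD 5.4: (4.179,-28.811) -> (7.12,-24.282) [heading=57, draw]
  LT 144: heading 57 -> 201
  FD 6.6: (7.12,-24.282) -> (0.959,-26.647) [heading=201, draw]
  -- iteration 2/3 --
  BK 11.3: (0.959,-26.647) -> (11.508,-22.598) [heading=201, draw]
  FD 5.4: (11.508,-22.598) -> (6.467,-24.533) [heading=201, draw]
  LT 144: heading 201 -> 345
  FD 6.6: (6.467,-24.533) -> (12.842,-26.241) [heading=345, draw]
  -- iteration 3/3 --
  BK 11.3: (12.842,-26.241) -> (1.927,-23.316) [heading=345, draw]
  FD 5.4: (1.927,-23.316) -> (7.143,-24.714) [heading=345, draw]
  LT 144: heading 345 -> 129
  FD 6.6: (7.143,-24.714) -> (2.99,-19.585) [heading=129, draw]
]
FD 5: (2.99,-19.585) -> (-0.157,-15.699) [heading=129, draw]
FD 5.5: (-0.157,-15.699) -> (-3.618,-11.425) [heading=129, draw]
RT 108: heading 129 -> 21
Final: pos=(-3.618,-11.425), heading=21, 12 segment(s) drawn
Segments drawn: 12

Answer: 12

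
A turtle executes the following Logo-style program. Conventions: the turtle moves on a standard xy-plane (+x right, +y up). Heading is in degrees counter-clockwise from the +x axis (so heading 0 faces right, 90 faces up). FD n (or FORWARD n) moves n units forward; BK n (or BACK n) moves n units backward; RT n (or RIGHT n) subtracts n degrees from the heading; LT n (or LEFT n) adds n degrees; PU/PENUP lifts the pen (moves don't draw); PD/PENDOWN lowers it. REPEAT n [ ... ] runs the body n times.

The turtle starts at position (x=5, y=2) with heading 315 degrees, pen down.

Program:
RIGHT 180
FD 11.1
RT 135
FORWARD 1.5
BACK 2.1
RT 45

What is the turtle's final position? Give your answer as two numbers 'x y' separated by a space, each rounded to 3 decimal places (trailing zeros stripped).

Executing turtle program step by step:
Start: pos=(5,2), heading=315, pen down
RT 180: heading 315 -> 135
FD 11.1: (5,2) -> (-2.849,9.849) [heading=135, draw]
RT 135: heading 135 -> 0
FD 1.5: (-2.849,9.849) -> (-1.349,9.849) [heading=0, draw]
BK 2.1: (-1.349,9.849) -> (-3.449,9.849) [heading=0, draw]
RT 45: heading 0 -> 315
Final: pos=(-3.449,9.849), heading=315, 3 segment(s) drawn

Answer: -3.449 9.849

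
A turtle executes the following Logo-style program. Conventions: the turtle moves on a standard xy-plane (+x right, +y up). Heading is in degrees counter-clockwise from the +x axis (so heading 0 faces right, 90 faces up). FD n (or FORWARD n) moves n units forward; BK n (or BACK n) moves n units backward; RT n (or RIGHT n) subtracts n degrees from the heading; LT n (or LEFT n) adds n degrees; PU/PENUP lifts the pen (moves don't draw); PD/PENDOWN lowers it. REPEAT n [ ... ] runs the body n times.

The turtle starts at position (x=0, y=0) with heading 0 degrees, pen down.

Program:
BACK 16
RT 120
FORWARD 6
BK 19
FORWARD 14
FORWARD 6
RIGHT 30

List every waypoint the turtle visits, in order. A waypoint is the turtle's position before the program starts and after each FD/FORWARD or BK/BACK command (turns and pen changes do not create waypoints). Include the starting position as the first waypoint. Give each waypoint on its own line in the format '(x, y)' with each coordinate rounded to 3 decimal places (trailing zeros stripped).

Executing turtle program step by step:
Start: pos=(0,0), heading=0, pen down
BK 16: (0,0) -> (-16,0) [heading=0, draw]
RT 120: heading 0 -> 240
FD 6: (-16,0) -> (-19,-5.196) [heading=240, draw]
BK 19: (-19,-5.196) -> (-9.5,11.258) [heading=240, draw]
FD 14: (-9.5,11.258) -> (-16.5,-0.866) [heading=240, draw]
FD 6: (-16.5,-0.866) -> (-19.5,-6.062) [heading=240, draw]
RT 30: heading 240 -> 210
Final: pos=(-19.5,-6.062), heading=210, 5 segment(s) drawn
Waypoints (6 total):
(0, 0)
(-16, 0)
(-19, -5.196)
(-9.5, 11.258)
(-16.5, -0.866)
(-19.5, -6.062)

Answer: (0, 0)
(-16, 0)
(-19, -5.196)
(-9.5, 11.258)
(-16.5, -0.866)
(-19.5, -6.062)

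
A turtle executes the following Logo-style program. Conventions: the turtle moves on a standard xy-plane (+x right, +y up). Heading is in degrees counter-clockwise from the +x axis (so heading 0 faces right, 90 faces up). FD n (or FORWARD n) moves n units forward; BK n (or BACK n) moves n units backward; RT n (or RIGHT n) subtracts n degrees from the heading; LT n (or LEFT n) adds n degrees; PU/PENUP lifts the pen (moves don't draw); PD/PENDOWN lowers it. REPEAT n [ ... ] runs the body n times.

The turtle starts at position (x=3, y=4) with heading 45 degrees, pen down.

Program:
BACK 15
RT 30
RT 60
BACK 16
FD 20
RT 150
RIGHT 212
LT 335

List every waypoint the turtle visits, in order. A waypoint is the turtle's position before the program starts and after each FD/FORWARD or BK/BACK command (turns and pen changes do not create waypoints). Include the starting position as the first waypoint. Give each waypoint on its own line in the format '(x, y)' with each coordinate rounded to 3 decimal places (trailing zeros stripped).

Answer: (3, 4)
(-7.607, -6.607)
(-18.92, 4.707)
(-4.778, -9.435)

Derivation:
Executing turtle program step by step:
Start: pos=(3,4), heading=45, pen down
BK 15: (3,4) -> (-7.607,-6.607) [heading=45, draw]
RT 30: heading 45 -> 15
RT 60: heading 15 -> 315
BK 16: (-7.607,-6.607) -> (-18.92,4.707) [heading=315, draw]
FD 20: (-18.92,4.707) -> (-4.778,-9.435) [heading=315, draw]
RT 150: heading 315 -> 165
RT 212: heading 165 -> 313
LT 335: heading 313 -> 288
Final: pos=(-4.778,-9.435), heading=288, 3 segment(s) drawn
Waypoints (4 total):
(3, 4)
(-7.607, -6.607)
(-18.92, 4.707)
(-4.778, -9.435)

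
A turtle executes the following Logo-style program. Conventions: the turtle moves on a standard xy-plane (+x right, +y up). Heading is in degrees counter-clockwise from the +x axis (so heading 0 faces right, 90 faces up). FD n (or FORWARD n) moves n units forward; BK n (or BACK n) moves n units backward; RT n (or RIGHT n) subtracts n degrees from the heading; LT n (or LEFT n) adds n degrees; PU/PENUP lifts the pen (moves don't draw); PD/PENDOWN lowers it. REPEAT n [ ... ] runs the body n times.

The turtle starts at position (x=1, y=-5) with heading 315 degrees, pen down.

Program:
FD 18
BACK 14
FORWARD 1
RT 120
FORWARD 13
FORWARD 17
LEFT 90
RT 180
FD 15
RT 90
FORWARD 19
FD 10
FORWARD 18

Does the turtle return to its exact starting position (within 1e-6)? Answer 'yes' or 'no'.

Answer: no

Derivation:
Executing turtle program step by step:
Start: pos=(1,-5), heading=315, pen down
FD 18: (1,-5) -> (13.728,-17.728) [heading=315, draw]
BK 14: (13.728,-17.728) -> (3.828,-7.828) [heading=315, draw]
FD 1: (3.828,-7.828) -> (4.536,-8.536) [heading=315, draw]
RT 120: heading 315 -> 195
FD 13: (4.536,-8.536) -> (-8.022,-11.9) [heading=195, draw]
FD 17: (-8.022,-11.9) -> (-24.442,-16.3) [heading=195, draw]
LT 90: heading 195 -> 285
RT 180: heading 285 -> 105
FD 15: (-24.442,-16.3) -> (-28.325,-1.811) [heading=105, draw]
RT 90: heading 105 -> 15
FD 19: (-28.325,-1.811) -> (-9.972,3.106) [heading=15, draw]
FD 10: (-9.972,3.106) -> (-0.313,5.695) [heading=15, draw]
FD 18: (-0.313,5.695) -> (17.074,10.353) [heading=15, draw]
Final: pos=(17.074,10.353), heading=15, 9 segment(s) drawn

Start position: (1, -5)
Final position: (17.074, 10.353)
Distance = 22.228; >= 1e-6 -> NOT closed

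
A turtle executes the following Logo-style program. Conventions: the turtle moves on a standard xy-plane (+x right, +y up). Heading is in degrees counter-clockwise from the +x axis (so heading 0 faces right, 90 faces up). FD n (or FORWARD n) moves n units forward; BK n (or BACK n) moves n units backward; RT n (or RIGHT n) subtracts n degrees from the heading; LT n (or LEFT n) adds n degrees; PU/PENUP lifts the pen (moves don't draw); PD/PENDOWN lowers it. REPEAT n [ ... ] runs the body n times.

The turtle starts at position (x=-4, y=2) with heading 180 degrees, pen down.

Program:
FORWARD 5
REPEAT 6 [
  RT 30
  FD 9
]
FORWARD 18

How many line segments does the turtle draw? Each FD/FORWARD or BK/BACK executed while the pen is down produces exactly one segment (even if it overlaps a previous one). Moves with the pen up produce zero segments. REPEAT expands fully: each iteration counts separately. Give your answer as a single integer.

Answer: 8

Derivation:
Executing turtle program step by step:
Start: pos=(-4,2), heading=180, pen down
FD 5: (-4,2) -> (-9,2) [heading=180, draw]
REPEAT 6 [
  -- iteration 1/6 --
  RT 30: heading 180 -> 150
  FD 9: (-9,2) -> (-16.794,6.5) [heading=150, draw]
  -- iteration 2/6 --
  RT 30: heading 150 -> 120
  FD 9: (-16.794,6.5) -> (-21.294,14.294) [heading=120, draw]
  -- iteration 3/6 --
  RT 30: heading 120 -> 90
  FD 9: (-21.294,14.294) -> (-21.294,23.294) [heading=90, draw]
  -- iteration 4/6 --
  RT 30: heading 90 -> 60
  FD 9: (-21.294,23.294) -> (-16.794,31.088) [heading=60, draw]
  -- iteration 5/6 --
  RT 30: heading 60 -> 30
  FD 9: (-16.794,31.088) -> (-9,35.588) [heading=30, draw]
  -- iteration 6/6 --
  RT 30: heading 30 -> 0
  FD 9: (-9,35.588) -> (0,35.588) [heading=0, draw]
]
FD 18: (0,35.588) -> (18,35.588) [heading=0, draw]
Final: pos=(18,35.588), heading=0, 8 segment(s) drawn
Segments drawn: 8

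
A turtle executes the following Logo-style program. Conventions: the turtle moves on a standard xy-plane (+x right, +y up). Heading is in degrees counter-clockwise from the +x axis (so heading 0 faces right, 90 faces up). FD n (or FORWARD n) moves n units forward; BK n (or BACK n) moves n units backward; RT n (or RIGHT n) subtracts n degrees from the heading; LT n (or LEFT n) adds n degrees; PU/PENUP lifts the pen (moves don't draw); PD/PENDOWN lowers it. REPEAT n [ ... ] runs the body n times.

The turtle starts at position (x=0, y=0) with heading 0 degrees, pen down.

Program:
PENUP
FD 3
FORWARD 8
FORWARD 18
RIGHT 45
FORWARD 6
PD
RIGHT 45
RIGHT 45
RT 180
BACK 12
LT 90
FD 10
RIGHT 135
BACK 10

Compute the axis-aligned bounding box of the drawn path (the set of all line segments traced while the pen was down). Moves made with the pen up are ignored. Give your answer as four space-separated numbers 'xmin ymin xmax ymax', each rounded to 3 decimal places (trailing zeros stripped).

Answer: 7.686 -12.728 33.243 -4.243

Derivation:
Executing turtle program step by step:
Start: pos=(0,0), heading=0, pen down
PU: pen up
FD 3: (0,0) -> (3,0) [heading=0, move]
FD 8: (3,0) -> (11,0) [heading=0, move]
FD 18: (11,0) -> (29,0) [heading=0, move]
RT 45: heading 0 -> 315
FD 6: (29,0) -> (33.243,-4.243) [heading=315, move]
PD: pen down
RT 45: heading 315 -> 270
RT 45: heading 270 -> 225
RT 180: heading 225 -> 45
BK 12: (33.243,-4.243) -> (24.757,-12.728) [heading=45, draw]
LT 90: heading 45 -> 135
FD 10: (24.757,-12.728) -> (17.686,-5.657) [heading=135, draw]
RT 135: heading 135 -> 0
BK 10: (17.686,-5.657) -> (7.686,-5.657) [heading=0, draw]
Final: pos=(7.686,-5.657), heading=0, 3 segment(s) drawn

Segment endpoints: x in {7.686, 17.686, 24.757, 33.243}, y in {-12.728, -5.657, -5.657, -4.243}
xmin=7.686, ymin=-12.728, xmax=33.243, ymax=-4.243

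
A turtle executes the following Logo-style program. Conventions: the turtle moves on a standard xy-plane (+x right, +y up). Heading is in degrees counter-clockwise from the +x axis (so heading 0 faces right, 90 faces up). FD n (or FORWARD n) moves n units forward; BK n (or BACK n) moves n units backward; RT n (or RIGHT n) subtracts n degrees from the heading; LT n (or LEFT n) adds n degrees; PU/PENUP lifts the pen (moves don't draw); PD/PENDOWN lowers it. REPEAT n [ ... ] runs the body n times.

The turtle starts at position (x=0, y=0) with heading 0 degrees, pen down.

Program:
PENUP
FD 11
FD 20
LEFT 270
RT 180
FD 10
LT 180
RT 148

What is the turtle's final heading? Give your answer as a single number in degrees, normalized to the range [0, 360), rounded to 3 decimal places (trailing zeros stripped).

Executing turtle program step by step:
Start: pos=(0,0), heading=0, pen down
PU: pen up
FD 11: (0,0) -> (11,0) [heading=0, move]
FD 20: (11,0) -> (31,0) [heading=0, move]
LT 270: heading 0 -> 270
RT 180: heading 270 -> 90
FD 10: (31,0) -> (31,10) [heading=90, move]
LT 180: heading 90 -> 270
RT 148: heading 270 -> 122
Final: pos=(31,10), heading=122, 0 segment(s) drawn

Answer: 122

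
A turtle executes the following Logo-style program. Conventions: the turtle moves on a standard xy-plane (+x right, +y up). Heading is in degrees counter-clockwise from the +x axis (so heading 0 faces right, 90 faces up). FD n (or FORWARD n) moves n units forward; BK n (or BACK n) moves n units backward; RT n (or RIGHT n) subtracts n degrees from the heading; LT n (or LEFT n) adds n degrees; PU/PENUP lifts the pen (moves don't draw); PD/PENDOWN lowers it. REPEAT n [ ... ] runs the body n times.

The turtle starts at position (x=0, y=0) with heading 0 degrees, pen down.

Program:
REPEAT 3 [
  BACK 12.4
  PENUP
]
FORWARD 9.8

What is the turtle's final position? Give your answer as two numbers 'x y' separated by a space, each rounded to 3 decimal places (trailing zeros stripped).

Executing turtle program step by step:
Start: pos=(0,0), heading=0, pen down
REPEAT 3 [
  -- iteration 1/3 --
  BK 12.4: (0,0) -> (-12.4,0) [heading=0, draw]
  PU: pen up
  -- iteration 2/3 --
  BK 12.4: (-12.4,0) -> (-24.8,0) [heading=0, move]
  PU: pen up
  -- iteration 3/3 --
  BK 12.4: (-24.8,0) -> (-37.2,0) [heading=0, move]
  PU: pen up
]
FD 9.8: (-37.2,0) -> (-27.4,0) [heading=0, move]
Final: pos=(-27.4,0), heading=0, 1 segment(s) drawn

Answer: -27.4 0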